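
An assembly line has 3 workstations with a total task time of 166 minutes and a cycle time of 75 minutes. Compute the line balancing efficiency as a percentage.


Formula: Efficiency = Sum of Task Times / (N_stations * CT) * 100
Total station capacity = 3 stations * 75 min = 225 min
Efficiency = 166 / 225 * 100 = 73.8%

73.8%


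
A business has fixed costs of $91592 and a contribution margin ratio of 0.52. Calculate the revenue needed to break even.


Formula: BER = Fixed Costs / Contribution Margin Ratio
BER = $91592 / 0.52
BER = $176138.46 (to the nearest cent)

$176138.46


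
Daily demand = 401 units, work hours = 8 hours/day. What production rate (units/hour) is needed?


Formula: Production Rate = Daily Demand / Available Hours
Rate = 401 units/day / 8 hours/day
Rate = 50.1 units/hour

50.1 units/hour


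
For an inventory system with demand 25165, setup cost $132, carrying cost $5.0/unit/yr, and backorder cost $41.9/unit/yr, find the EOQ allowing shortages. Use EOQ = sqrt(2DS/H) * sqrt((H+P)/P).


Formula: EOQ* = sqrt(2DS/H) * sqrt((H+P)/P)
Base EOQ = sqrt(2*25165*132/5.0) = 1152.7 units
Correction = sqrt((5.0+41.9)/41.9) = 1.05798
EOQ* = 1152.7 * 1.05798 = 1219.5 units

1219.5 units


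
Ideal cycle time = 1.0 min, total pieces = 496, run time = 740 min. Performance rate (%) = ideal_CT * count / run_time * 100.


Formula: Performance = (Ideal CT * Total Count) / Run Time * 100
Ideal output time = 1.0 * 496 = 496.0 min
Performance = 496.0 / 740 * 100 = 67.0%

67.0%


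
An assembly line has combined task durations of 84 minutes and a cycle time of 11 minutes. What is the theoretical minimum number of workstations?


Formula: N_min = ceil(Sum of Task Times / Cycle Time)
N_min = ceil(84 min / 11 min) = ceil(7.6364)
N_min = 8 stations

8


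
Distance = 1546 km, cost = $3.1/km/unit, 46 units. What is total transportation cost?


TC = dist * cost * units = 1546 * 3.1 * 46 = $220459.60

$220459.60


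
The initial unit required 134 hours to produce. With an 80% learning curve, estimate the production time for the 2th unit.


Formula: T_n = T_1 * (learning_rate)^(log2(n)) where learning_rate = rate/100
Doublings = log2(2) = 1
T_n = 134 * 0.8^1
T_n = 134 * 0.8 = 107.2 hours

107.2 hours


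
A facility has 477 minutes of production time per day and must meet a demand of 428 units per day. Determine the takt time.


Formula: Takt Time = Available Production Time / Customer Demand
Takt = 477 min/day / 428 units/day
Takt = 1.11 min/unit

1.11 min/unit


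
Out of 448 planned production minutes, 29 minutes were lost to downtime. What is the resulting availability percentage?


Formula: Availability = (Planned Time - Downtime) / Planned Time * 100
Uptime = 448 - 29 = 419 min
Availability = 419 / 448 * 100 = 93.5%

93.5%


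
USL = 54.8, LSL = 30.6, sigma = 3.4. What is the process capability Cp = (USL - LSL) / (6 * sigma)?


Cp = (54.8 - 30.6) / (6 * 3.4)

1.19


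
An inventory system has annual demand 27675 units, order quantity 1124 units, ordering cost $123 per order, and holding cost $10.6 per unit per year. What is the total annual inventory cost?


TC = 27675/1124 * 123 + 1124/2 * 10.6

$8985.69


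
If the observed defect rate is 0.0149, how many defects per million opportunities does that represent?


DPMO = defect_rate * 1000000 = 0.0149 * 1000000

14900


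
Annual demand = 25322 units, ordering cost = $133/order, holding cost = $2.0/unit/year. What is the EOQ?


Formula: EOQ = sqrt(2 * D * S / H)
Numerator: 2 * 25322 * 133 = 6735652
2DS/H = 6735652 / 2.0 = 3367826.0
EOQ = sqrt(3367826.0) = 1835.2 units

1835.2 units


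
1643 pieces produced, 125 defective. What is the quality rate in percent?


Formula: Quality Rate = Good Pieces / Total Pieces * 100
Good pieces = 1643 - 125 = 1518
QR = 1518 / 1643 * 100 = 92.4%

92.4%


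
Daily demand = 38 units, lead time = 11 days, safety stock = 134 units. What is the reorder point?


Formula: ROP = (Daily Demand * Lead Time) + Safety Stock
Demand during lead time = 38 * 11 = 418 units
ROP = 418 + 134 = 552 units

552 units


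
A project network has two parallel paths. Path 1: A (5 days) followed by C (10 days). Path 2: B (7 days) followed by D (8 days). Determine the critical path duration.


Path 1 = 5 + 10 = 15 days
Path 2 = 7 + 8 = 15 days
Duration = max(15, 15) = 15 days

15 days


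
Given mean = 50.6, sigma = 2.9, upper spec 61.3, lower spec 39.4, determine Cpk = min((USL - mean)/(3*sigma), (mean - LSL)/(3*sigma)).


Cpu = (61.3 - 50.6) / (3 * 2.9) = 1.23
Cpl = (50.6 - 39.4) / (3 * 2.9) = 1.29
Cpk = min(1.23, 1.29) = 1.23

1.23


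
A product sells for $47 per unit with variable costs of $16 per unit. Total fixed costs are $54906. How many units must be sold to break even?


Formula: BEQ = Fixed Costs / (Price - Variable Cost)
Contribution margin = $47 - $16 = $31/unit
BEQ = ceil($54906 / $31/unit) = ceil(1771.16) = 1772 units

1772 units


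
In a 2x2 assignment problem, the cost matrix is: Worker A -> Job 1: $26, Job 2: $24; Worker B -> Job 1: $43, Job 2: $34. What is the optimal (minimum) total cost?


Option 1: A->1 + B->2 = $26 + $34 = $60
Option 2: A->2 + B->1 = $24 + $43 = $67
Min cost = min($60, $67) = $60

$60


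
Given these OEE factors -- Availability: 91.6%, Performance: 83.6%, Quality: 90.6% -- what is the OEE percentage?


Formula: OEE = Availability * Performance * Quality / 10000
A * P = 91.6% * 83.6% / 100 = 76.58%
OEE = 76.58% * 90.6% / 100 = 69.4%

69.4%


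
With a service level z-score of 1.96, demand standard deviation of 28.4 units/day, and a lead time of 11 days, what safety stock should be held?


Formula: SS = z * sigma_d * sqrt(LT)
sqrt(LT) = sqrt(11) = 3.3166
SS = 1.96 * 28.4 * 3.3166
SS = 184.6 units

184.6 units


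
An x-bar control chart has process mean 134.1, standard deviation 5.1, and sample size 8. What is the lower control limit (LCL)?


LCL = 134.1 - 3 * 5.1 / sqrt(8)

128.69


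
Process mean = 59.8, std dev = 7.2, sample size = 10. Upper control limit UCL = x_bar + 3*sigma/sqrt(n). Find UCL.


UCL = 59.8 + 3 * 7.2 / sqrt(10)

66.63


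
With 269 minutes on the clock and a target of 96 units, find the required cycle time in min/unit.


Formula: CT = Available Time / Number of Units
CT = 269 min / 96 units
CT = 2.8 min/unit

2.8 min/unit


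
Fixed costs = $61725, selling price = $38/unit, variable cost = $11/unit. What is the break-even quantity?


Formula: BEQ = Fixed Costs / (Price - Variable Cost)
Contribution margin = $38 - $11 = $27/unit
BEQ = ceil($61725 / $27/unit) = ceil(2286.11) = 2287 units

2287 units


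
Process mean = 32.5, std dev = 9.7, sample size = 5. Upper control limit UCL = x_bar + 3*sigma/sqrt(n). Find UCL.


UCL = 32.5 + 3 * 9.7 / sqrt(5)

45.51


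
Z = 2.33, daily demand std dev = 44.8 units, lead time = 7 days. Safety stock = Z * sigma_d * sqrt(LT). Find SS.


Formula: SS = z * sigma_d * sqrt(LT)
sqrt(LT) = sqrt(7) = 2.6458
SS = 2.33 * 44.8 * 2.6458
SS = 276.2 units

276.2 units


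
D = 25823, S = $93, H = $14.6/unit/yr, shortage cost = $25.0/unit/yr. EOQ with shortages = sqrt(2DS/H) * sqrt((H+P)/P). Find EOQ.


Formula: EOQ* = sqrt(2DS/H) * sqrt((H+P)/P)
Base EOQ = sqrt(2*25823*93/14.6) = 573.57 units
Correction = sqrt((14.6+25.0)/25.0) = 1.25857
EOQ* = 573.57 * 1.25857 = 721.9 units

721.9 units


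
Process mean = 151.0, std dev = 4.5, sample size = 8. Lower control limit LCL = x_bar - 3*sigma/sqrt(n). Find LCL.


LCL = 151.0 - 3 * 4.5 / sqrt(8)

146.23


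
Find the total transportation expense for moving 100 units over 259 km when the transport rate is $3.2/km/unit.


TC = dist * cost * units = 259 * 3.2 * 100 = $82880.00

$82880.00


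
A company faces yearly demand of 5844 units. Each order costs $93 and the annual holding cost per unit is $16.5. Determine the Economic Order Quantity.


Formula: EOQ = sqrt(2 * D * S / H)
Numerator: 2 * 5844 * 93 = 1086984
2DS/H = 1086984 / 16.5 = 65877.8
EOQ = sqrt(65877.8) = 256.7 units

256.7 units


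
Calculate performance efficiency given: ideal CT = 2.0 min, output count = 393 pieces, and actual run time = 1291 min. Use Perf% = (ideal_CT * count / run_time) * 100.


Formula: Performance = (Ideal CT * Total Count) / Run Time * 100
Ideal output time = 2.0 * 393 = 786.0 min
Performance = 786.0 / 1291 * 100 = 60.9%

60.9%


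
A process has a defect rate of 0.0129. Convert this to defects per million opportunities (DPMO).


DPMO = defect_rate * 1000000 = 0.0129 * 1000000

12900


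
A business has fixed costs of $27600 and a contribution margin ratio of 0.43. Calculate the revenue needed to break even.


Formula: BER = Fixed Costs / Contribution Margin Ratio
BER = $27600 / 0.43
BER = $64186.05 (to the nearest cent)

$64186.05


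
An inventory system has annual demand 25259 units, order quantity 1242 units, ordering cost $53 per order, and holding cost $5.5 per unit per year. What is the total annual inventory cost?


TC = 25259/1242 * 53 + 1242/2 * 5.5

$4493.38


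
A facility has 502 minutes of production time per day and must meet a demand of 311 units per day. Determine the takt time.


Formula: Takt Time = Available Production Time / Customer Demand
Takt = 502 min/day / 311 units/day
Takt = 1.61 min/unit

1.61 min/unit


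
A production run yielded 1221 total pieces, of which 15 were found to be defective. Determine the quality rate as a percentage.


Formula: Quality Rate = Good Pieces / Total Pieces * 100
Good pieces = 1221 - 15 = 1206
QR = 1206 / 1221 * 100 = 98.8%

98.8%


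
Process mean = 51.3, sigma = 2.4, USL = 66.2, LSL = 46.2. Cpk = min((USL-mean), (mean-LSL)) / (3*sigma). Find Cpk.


Cpu = (66.2 - 51.3) / (3 * 2.4) = 2.07
Cpl = (51.3 - 46.2) / (3 * 2.4) = 0.71
Cpk = min(2.07, 0.71) = 0.71

0.71


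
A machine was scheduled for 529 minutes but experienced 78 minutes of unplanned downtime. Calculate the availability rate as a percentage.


Formula: Availability = (Planned Time - Downtime) / Planned Time * 100
Uptime = 529 - 78 = 451 min
Availability = 451 / 529 * 100 = 85.3%

85.3%


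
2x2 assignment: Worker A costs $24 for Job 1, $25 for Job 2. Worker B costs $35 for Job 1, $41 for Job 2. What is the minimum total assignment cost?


Option 1: A->1 + B->2 = $24 + $41 = $65
Option 2: A->2 + B->1 = $25 + $35 = $60
Min cost = min($65, $60) = $60

$60


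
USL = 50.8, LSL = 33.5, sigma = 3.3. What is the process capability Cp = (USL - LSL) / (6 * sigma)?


Cp = (50.8 - 33.5) / (6 * 3.3)

0.87


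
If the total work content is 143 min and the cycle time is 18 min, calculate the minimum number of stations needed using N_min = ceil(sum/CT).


Formula: N_min = ceil(Sum of Task Times / Cycle Time)
N_min = ceil(143 min / 18 min) = ceil(7.9444)
N_min = 8 stations

8


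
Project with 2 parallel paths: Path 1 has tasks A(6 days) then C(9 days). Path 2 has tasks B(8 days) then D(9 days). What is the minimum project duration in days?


Path 1 = 6 + 9 = 15 days
Path 2 = 8 + 9 = 17 days
Duration = max(15, 17) = 17 days

17 days


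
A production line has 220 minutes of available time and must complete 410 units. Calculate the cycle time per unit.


Formula: CT = Available Time / Number of Units
CT = 220 min / 410 units
CT = 0.54 min/unit

0.54 min/unit


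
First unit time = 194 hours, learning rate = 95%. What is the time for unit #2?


Formula: T_n = T_1 * (learning_rate)^(log2(n)) where learning_rate = rate/100
Doublings = log2(2) = 1
T_n = 194 * 0.95^1
T_n = 194 * 0.95 = 184.3 hours

184.3 hours


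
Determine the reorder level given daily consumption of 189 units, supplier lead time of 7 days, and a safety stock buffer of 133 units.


Formula: ROP = (Daily Demand * Lead Time) + Safety Stock
Demand during lead time = 189 * 7 = 1323 units
ROP = 1323 + 133 = 1456 units

1456 units


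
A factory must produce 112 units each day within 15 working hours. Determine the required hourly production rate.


Formula: Production Rate = Daily Demand / Available Hours
Rate = 112 units/day / 15 hours/day
Rate = 7.5 units/hour

7.5 units/hour


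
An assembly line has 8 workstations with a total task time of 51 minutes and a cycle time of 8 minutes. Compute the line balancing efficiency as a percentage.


Formula: Efficiency = Sum of Task Times / (N_stations * CT) * 100
Total station capacity = 8 stations * 8 min = 64 min
Efficiency = 51 / 64 * 100 = 79.7%

79.7%


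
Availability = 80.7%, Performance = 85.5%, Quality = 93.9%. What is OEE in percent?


Formula: OEE = Availability * Performance * Quality / 10000
A * P = 80.7% * 85.5% / 100 = 69.0%
OEE = 69.0% * 93.9% / 100 = 64.8%

64.8%


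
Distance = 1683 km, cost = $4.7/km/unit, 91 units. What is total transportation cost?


TC = dist * cost * units = 1683 * 4.7 * 91 = $719819.10

$719819.10


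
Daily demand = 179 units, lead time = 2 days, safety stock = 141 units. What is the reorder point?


Formula: ROP = (Daily Demand * Lead Time) + Safety Stock
Demand during lead time = 179 * 2 = 358 units
ROP = 358 + 141 = 499 units

499 units


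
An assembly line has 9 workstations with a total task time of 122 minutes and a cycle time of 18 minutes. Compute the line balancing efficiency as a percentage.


Formula: Efficiency = Sum of Task Times / (N_stations * CT) * 100
Total station capacity = 9 stations * 18 min = 162 min
Efficiency = 122 / 162 * 100 = 75.3%

75.3%


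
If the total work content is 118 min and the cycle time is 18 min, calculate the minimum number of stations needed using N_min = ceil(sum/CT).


Formula: N_min = ceil(Sum of Task Times / Cycle Time)
N_min = ceil(118 min / 18 min) = ceil(6.5556)
N_min = 7 stations

7


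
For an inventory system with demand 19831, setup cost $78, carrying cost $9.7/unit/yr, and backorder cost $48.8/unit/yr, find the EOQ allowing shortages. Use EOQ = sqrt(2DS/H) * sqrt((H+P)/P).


Formula: EOQ* = sqrt(2DS/H) * sqrt((H+P)/P)
Base EOQ = sqrt(2*19831*78/9.7) = 564.74 units
Correction = sqrt((9.7+48.8)/48.8) = 1.09488
EOQ* = 564.74 * 1.09488 = 618.3 units

618.3 units


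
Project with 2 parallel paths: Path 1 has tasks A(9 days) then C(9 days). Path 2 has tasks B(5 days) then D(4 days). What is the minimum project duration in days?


Path 1 = 9 + 9 = 18 days
Path 2 = 5 + 4 = 9 days
Duration = max(18, 9) = 18 days

18 days


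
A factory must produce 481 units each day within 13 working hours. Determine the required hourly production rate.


Formula: Production Rate = Daily Demand / Available Hours
Rate = 481 units/day / 13 hours/day
Rate = 37.0 units/hour

37.0 units/hour


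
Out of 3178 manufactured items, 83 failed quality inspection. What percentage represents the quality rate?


Formula: Quality Rate = Good Pieces / Total Pieces * 100
Good pieces = 3178 - 83 = 3095
QR = 3095 / 3178 * 100 = 97.4%

97.4%


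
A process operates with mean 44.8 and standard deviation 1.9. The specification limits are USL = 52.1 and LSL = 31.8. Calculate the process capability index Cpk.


Cpu = (52.1 - 44.8) / (3 * 1.9) = 1.28
Cpl = (44.8 - 31.8) / (3 * 1.9) = 2.28
Cpk = min(1.28, 2.28) = 1.28

1.28


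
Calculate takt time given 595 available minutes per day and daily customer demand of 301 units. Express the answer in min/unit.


Formula: Takt Time = Available Production Time / Customer Demand
Takt = 595 min/day / 301 units/day
Takt = 1.98 min/unit

1.98 min/unit


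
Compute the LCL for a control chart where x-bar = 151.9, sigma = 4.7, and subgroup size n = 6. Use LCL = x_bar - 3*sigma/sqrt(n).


LCL = 151.9 - 3 * 4.7 / sqrt(6)

146.14


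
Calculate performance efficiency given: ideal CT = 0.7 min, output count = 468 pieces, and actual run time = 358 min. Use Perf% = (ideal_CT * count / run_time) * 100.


Formula: Performance = (Ideal CT * Total Count) / Run Time * 100
Ideal output time = 0.7 * 468 = 327.6 min
Performance = 327.6 / 358 * 100 = 91.5%

91.5%


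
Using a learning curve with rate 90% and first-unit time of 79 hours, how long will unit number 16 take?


Formula: T_n = T_1 * (learning_rate)^(log2(n)) where learning_rate = rate/100
Doublings = log2(16) = 4
T_n = 79 * 0.9^4
T_n = 79 * 0.6561 = 51.8 hours

51.8 hours


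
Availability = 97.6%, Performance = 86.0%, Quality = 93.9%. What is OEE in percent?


Formula: OEE = Availability * Performance * Quality / 10000
A * P = 97.6% * 86.0% / 100 = 83.94%
OEE = 83.94% * 93.9% / 100 = 78.8%

78.8%


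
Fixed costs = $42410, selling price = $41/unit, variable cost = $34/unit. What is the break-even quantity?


Formula: BEQ = Fixed Costs / (Price - Variable Cost)
Contribution margin = $41 - $34 = $7/unit
BEQ = ceil($42410 / $7/unit) = ceil(6058.57) = 6059 units

6059 units


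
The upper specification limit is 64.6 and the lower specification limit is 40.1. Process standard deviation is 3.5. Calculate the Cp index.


Cp = (64.6 - 40.1) / (6 * 3.5)

1.17


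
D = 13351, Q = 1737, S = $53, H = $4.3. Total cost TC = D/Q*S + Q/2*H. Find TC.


TC = 13351/1737 * 53 + 1737/2 * 4.3

$4141.92


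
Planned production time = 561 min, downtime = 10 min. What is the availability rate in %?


Formula: Availability = (Planned Time - Downtime) / Planned Time * 100
Uptime = 561 - 10 = 551 min
Availability = 551 / 561 * 100 = 98.2%

98.2%


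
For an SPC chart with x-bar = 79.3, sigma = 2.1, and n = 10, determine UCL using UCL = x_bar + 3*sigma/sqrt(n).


UCL = 79.3 + 3 * 2.1 / sqrt(10)

81.29


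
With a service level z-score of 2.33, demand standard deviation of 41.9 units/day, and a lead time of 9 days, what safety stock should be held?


Formula: SS = z * sigma_d * sqrt(LT)
sqrt(LT) = sqrt(9) = 3.0
SS = 2.33 * 41.9 * 3.0
SS = 292.9 units

292.9 units


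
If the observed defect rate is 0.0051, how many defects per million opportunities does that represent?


DPMO = defect_rate * 1000000 = 0.0051 * 1000000

5100


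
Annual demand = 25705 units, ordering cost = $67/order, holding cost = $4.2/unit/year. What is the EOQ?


Formula: EOQ = sqrt(2 * D * S / H)
Numerator: 2 * 25705 * 67 = 3444470
2DS/H = 3444470 / 4.2 = 820111.9
EOQ = sqrt(820111.9) = 905.6 units

905.6 units


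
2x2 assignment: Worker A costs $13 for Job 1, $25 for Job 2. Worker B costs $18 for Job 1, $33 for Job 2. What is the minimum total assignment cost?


Option 1: A->1 + B->2 = $13 + $33 = $46
Option 2: A->2 + B->1 = $25 + $18 = $43
Min cost = min($46, $43) = $43

$43


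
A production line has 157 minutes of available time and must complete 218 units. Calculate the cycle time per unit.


Formula: CT = Available Time / Number of Units
CT = 157 min / 218 units
CT = 0.72 min/unit

0.72 min/unit


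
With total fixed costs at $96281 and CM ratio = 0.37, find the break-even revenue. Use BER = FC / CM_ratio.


Formula: BER = Fixed Costs / Contribution Margin Ratio
BER = $96281 / 0.37
BER = $260218.92 (to the nearest cent)

$260218.92


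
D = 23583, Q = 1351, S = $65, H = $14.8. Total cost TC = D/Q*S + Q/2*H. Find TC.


TC = 23583/1351 * 65 + 1351/2 * 14.8

$11132.04


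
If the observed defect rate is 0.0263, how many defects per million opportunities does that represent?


DPMO = defect_rate * 1000000 = 0.0263 * 1000000

26300


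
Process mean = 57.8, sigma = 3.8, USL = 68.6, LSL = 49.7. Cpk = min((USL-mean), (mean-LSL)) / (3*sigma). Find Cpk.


Cpu = (68.6 - 57.8) / (3 * 3.8) = 0.95
Cpl = (57.8 - 49.7) / (3 * 3.8) = 0.71
Cpk = min(0.95, 0.71) = 0.71

0.71


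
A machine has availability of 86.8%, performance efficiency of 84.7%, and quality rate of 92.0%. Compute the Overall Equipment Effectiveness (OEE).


Formula: OEE = Availability * Performance * Quality / 10000
A * P = 86.8% * 84.7% / 100 = 73.52%
OEE = 73.52% * 92.0% / 100 = 67.6%

67.6%


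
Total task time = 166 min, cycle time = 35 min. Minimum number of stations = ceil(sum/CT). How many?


Formula: N_min = ceil(Sum of Task Times / Cycle Time)
N_min = ceil(166 min / 35 min) = ceil(4.7429)
N_min = 5 stations

5


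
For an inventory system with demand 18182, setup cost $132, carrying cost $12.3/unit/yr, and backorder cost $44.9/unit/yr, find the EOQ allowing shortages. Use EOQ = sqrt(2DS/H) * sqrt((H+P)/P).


Formula: EOQ* = sqrt(2DS/H) * sqrt((H+P)/P)
Base EOQ = sqrt(2*18182*132/12.3) = 624.7 units
Correction = sqrt((12.3+44.9)/44.9) = 1.12869
EOQ* = 624.7 * 1.12869 = 705.1 units

705.1 units


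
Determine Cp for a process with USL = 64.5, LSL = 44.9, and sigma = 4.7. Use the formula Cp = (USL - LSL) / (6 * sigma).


Cp = (64.5 - 44.9) / (6 * 4.7)

0.7


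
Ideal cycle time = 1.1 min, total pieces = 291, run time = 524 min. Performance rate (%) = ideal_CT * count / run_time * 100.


Formula: Performance = (Ideal CT * Total Count) / Run Time * 100
Ideal output time = 1.1 * 291 = 320.1 min
Performance = 320.1 / 524 * 100 = 61.1%

61.1%


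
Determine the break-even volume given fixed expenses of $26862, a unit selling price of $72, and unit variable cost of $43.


Formula: BEQ = Fixed Costs / (Price - Variable Cost)
Contribution margin = $72 - $43 = $29/unit
BEQ = ceil($26862 / $29/unit) = ceil(926.28) = 927 units

927 units


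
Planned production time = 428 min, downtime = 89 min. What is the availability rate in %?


Formula: Availability = (Planned Time - Downtime) / Planned Time * 100
Uptime = 428 - 89 = 339 min
Availability = 339 / 428 * 100 = 79.2%

79.2%


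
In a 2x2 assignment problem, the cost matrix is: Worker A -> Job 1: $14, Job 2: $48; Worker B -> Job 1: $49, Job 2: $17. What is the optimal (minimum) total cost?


Option 1: A->1 + B->2 = $14 + $17 = $31
Option 2: A->2 + B->1 = $48 + $49 = $97
Min cost = min($31, $97) = $31

$31


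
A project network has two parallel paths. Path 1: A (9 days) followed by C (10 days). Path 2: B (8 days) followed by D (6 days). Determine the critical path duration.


Path 1 = 9 + 10 = 19 days
Path 2 = 8 + 6 = 14 days
Duration = max(19, 14) = 19 days

19 days


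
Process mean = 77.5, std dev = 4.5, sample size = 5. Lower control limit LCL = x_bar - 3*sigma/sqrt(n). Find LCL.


LCL = 77.5 - 3 * 4.5 / sqrt(5)

71.46


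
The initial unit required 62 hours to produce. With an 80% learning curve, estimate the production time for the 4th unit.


Formula: T_n = T_1 * (learning_rate)^(log2(n)) where learning_rate = rate/100
Doublings = log2(4) = 2
T_n = 62 * 0.8^2
T_n = 62 * 0.64 = 39.7 hours

39.7 hours


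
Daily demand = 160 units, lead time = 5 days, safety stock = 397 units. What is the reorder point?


Formula: ROP = (Daily Demand * Lead Time) + Safety Stock
Demand during lead time = 160 * 5 = 800 units
ROP = 800 + 397 = 1197 units

1197 units


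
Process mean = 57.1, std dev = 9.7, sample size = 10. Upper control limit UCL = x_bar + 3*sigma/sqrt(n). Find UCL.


UCL = 57.1 + 3 * 9.7 / sqrt(10)

66.3


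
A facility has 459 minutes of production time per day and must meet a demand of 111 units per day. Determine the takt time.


Formula: Takt Time = Available Production Time / Customer Demand
Takt = 459 min/day / 111 units/day
Takt = 4.14 min/unit

4.14 min/unit


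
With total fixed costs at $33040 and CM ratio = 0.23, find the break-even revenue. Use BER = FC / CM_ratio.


Formula: BER = Fixed Costs / Contribution Margin Ratio
BER = $33040 / 0.23
BER = $143652.17 (to the nearest cent)

$143652.17


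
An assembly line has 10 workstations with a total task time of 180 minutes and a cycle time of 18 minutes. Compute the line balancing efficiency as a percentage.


Formula: Efficiency = Sum of Task Times / (N_stations * CT) * 100
Total station capacity = 10 stations * 18 min = 180 min
Efficiency = 180 / 180 * 100 = 100.0%

100.0%


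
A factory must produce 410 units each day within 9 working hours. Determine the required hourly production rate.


Formula: Production Rate = Daily Demand / Available Hours
Rate = 410 units/day / 9 hours/day
Rate = 45.6 units/hour

45.6 units/hour


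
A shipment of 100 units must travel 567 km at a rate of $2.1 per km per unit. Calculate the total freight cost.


TC = dist * cost * units = 567 * 2.1 * 100 = $119070.00

$119070.00


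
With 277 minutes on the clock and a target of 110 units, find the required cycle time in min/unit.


Formula: CT = Available Time / Number of Units
CT = 277 min / 110 units
CT = 2.52 min/unit

2.52 min/unit


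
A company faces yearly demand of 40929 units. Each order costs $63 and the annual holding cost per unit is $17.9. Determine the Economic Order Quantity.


Formula: EOQ = sqrt(2 * D * S / H)
Numerator: 2 * 40929 * 63 = 5157054
2DS/H = 5157054 / 17.9 = 288103.6
EOQ = sqrt(288103.6) = 536.8 units

536.8 units


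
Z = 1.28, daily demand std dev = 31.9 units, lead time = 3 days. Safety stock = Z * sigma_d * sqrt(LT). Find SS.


Formula: SS = z * sigma_d * sqrt(LT)
sqrt(LT) = sqrt(3) = 1.7321
SS = 1.28 * 31.9 * 1.7321
SS = 70.7 units

70.7 units


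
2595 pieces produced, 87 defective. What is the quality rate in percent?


Formula: Quality Rate = Good Pieces / Total Pieces * 100
Good pieces = 2595 - 87 = 2508
QR = 2508 / 2595 * 100 = 96.6%

96.6%


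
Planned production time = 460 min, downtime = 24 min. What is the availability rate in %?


Formula: Availability = (Planned Time - Downtime) / Planned Time * 100
Uptime = 460 - 24 = 436 min
Availability = 436 / 460 * 100 = 94.8%

94.8%


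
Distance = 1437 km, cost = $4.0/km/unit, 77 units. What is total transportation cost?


TC = dist * cost * units = 1437 * 4.0 * 77 = $442596.00

$442596.00


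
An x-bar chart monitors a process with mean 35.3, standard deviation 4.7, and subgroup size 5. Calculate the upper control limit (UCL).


UCL = 35.3 + 3 * 4.7 / sqrt(5)

41.61


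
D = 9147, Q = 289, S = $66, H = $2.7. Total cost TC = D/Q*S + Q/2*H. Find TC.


TC = 9147/289 * 66 + 289/2 * 2.7

$2479.08


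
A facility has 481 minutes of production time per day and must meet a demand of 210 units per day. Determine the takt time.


Formula: Takt Time = Available Production Time / Customer Demand
Takt = 481 min/day / 210 units/day
Takt = 2.29 min/unit

2.29 min/unit


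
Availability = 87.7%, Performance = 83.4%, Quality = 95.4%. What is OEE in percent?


Formula: OEE = Availability * Performance * Quality / 10000
A * P = 87.7% * 83.4% / 100 = 73.14%
OEE = 73.14% * 95.4% / 100 = 69.8%

69.8%


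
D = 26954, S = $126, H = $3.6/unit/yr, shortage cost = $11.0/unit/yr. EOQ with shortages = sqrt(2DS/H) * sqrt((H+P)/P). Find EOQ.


Formula: EOQ* = sqrt(2DS/H) * sqrt((H+P)/P)
Base EOQ = sqrt(2*26954*126/3.6) = 1373.6 units
Correction = sqrt((3.6+11.0)/11.0) = 1.15207
EOQ* = 1373.6 * 1.15207 = 1582.5 units

1582.5 units


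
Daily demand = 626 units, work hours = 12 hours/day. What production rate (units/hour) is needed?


Formula: Production Rate = Daily Demand / Available Hours
Rate = 626 units/day / 12 hours/day
Rate = 52.2 units/hour

52.2 units/hour


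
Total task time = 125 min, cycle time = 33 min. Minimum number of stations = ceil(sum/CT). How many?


Formula: N_min = ceil(Sum of Task Times / Cycle Time)
N_min = ceil(125 min / 33 min) = ceil(3.7879)
N_min = 4 stations

4


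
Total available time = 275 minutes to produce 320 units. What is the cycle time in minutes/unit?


Formula: CT = Available Time / Number of Units
CT = 275 min / 320 units
CT = 0.86 min/unit

0.86 min/unit


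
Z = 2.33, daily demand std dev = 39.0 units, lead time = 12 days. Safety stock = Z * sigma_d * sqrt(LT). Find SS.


Formula: SS = z * sigma_d * sqrt(LT)
sqrt(LT) = sqrt(12) = 3.4641
SS = 2.33 * 39.0 * 3.4641
SS = 314.8 units

314.8 units


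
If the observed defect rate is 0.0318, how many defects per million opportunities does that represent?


DPMO = defect_rate * 1000000 = 0.0318 * 1000000

31800


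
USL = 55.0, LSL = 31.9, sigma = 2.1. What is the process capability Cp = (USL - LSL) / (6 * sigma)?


Cp = (55.0 - 31.9) / (6 * 2.1)

1.83


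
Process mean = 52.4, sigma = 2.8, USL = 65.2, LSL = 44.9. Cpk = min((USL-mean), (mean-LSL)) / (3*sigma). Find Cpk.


Cpu = (65.2 - 52.4) / (3 * 2.8) = 1.52
Cpl = (52.4 - 44.9) / (3 * 2.8) = 0.89
Cpk = min(1.52, 0.89) = 0.89

0.89


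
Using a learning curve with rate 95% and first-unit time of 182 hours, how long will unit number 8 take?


Formula: T_n = T_1 * (learning_rate)^(log2(n)) where learning_rate = rate/100
Doublings = log2(8) = 3
T_n = 182 * 0.95^3
T_n = 182 * 0.8574 = 156.0 hours

156.0 hours


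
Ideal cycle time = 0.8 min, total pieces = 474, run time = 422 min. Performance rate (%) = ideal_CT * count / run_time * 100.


Formula: Performance = (Ideal CT * Total Count) / Run Time * 100
Ideal output time = 0.8 * 474 = 379.2 min
Performance = 379.2 / 422 * 100 = 89.9%

89.9%


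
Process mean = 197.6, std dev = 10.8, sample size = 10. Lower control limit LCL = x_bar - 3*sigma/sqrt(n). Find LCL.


LCL = 197.6 - 3 * 10.8 / sqrt(10)

187.35


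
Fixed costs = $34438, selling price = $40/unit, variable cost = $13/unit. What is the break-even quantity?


Formula: BEQ = Fixed Costs / (Price - Variable Cost)
Contribution margin = $40 - $13 = $27/unit
BEQ = ceil($34438 / $27/unit) = ceil(1275.48) = 1276 units

1276 units


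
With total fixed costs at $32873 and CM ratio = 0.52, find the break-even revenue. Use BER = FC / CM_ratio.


Formula: BER = Fixed Costs / Contribution Margin Ratio
BER = $32873 / 0.52
BER = $63217.31 (to the nearest cent)

$63217.31


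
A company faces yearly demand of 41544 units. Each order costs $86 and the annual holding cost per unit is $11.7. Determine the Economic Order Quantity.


Formula: EOQ = sqrt(2 * D * S / H)
Numerator: 2 * 41544 * 86 = 7145568
2DS/H = 7145568 / 11.7 = 610732.3
EOQ = sqrt(610732.3) = 781.5 units

781.5 units


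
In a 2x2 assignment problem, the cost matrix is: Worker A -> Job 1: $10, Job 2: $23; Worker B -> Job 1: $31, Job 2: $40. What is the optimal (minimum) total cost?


Option 1: A->1 + B->2 = $10 + $40 = $50
Option 2: A->2 + B->1 = $23 + $31 = $54
Min cost = min($50, $54) = $50

$50


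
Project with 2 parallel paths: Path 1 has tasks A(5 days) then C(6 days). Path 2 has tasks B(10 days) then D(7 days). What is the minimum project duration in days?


Path 1 = 5 + 6 = 11 days
Path 2 = 10 + 7 = 17 days
Duration = max(11, 17) = 17 days

17 days


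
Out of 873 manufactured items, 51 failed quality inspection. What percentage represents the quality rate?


Formula: Quality Rate = Good Pieces / Total Pieces * 100
Good pieces = 873 - 51 = 822
QR = 822 / 873 * 100 = 94.2%

94.2%


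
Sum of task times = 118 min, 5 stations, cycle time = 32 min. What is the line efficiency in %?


Formula: Efficiency = Sum of Task Times / (N_stations * CT) * 100
Total station capacity = 5 stations * 32 min = 160 min
Efficiency = 118 / 160 * 100 = 73.8%

73.8%


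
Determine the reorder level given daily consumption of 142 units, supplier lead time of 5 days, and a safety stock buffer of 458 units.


Formula: ROP = (Daily Demand * Lead Time) + Safety Stock
Demand during lead time = 142 * 5 = 710 units
ROP = 710 + 458 = 1168 units

1168 units


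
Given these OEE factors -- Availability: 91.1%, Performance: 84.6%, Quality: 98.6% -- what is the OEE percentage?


Formula: OEE = Availability * Performance * Quality / 10000
A * P = 91.1% * 84.6% / 100 = 77.07%
OEE = 77.07% * 98.6% / 100 = 76.0%

76.0%


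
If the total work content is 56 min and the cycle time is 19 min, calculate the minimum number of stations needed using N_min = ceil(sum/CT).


Formula: N_min = ceil(Sum of Task Times / Cycle Time)
N_min = ceil(56 min / 19 min) = ceil(2.9474)
N_min = 3 stations

3


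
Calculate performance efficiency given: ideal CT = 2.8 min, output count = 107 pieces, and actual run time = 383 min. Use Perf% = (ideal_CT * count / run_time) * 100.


Formula: Performance = (Ideal CT * Total Count) / Run Time * 100
Ideal output time = 2.8 * 107 = 299.6 min
Performance = 299.6 / 383 * 100 = 78.2%

78.2%


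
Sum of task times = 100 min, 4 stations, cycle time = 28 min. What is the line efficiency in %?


Formula: Efficiency = Sum of Task Times / (N_stations * CT) * 100
Total station capacity = 4 stations * 28 min = 112 min
Efficiency = 100 / 112 * 100 = 89.3%

89.3%


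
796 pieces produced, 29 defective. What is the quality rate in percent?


Formula: Quality Rate = Good Pieces / Total Pieces * 100
Good pieces = 796 - 29 = 767
QR = 767 / 796 * 100 = 96.4%

96.4%


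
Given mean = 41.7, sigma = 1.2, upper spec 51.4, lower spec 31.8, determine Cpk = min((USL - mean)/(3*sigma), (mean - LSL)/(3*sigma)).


Cpu = (51.4 - 41.7) / (3 * 1.2) = 2.69
Cpl = (41.7 - 31.8) / (3 * 1.2) = 2.75
Cpk = min(2.69, 2.75) = 2.69

2.69


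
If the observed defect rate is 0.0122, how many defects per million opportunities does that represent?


DPMO = defect_rate * 1000000 = 0.0122 * 1000000

12200


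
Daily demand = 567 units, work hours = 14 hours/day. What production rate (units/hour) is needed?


Formula: Production Rate = Daily Demand / Available Hours
Rate = 567 units/day / 14 hours/day
Rate = 40.5 units/hour

40.5 units/hour


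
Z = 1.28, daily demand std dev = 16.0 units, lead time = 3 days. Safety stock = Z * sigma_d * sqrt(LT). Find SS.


Formula: SS = z * sigma_d * sqrt(LT)
sqrt(LT) = sqrt(3) = 1.7321
SS = 1.28 * 16.0 * 1.7321
SS = 35.5 units

35.5 units


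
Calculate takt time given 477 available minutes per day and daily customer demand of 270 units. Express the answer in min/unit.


Formula: Takt Time = Available Production Time / Customer Demand
Takt = 477 min/day / 270 units/day
Takt = 1.77 min/unit

1.77 min/unit


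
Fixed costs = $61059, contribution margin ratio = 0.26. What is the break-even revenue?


Formula: BER = Fixed Costs / Contribution Margin Ratio
BER = $61059 / 0.26
BER = $234842.31 (to the nearest cent)

$234842.31


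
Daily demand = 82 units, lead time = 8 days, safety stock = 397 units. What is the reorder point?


Formula: ROP = (Daily Demand * Lead Time) + Safety Stock
Demand during lead time = 82 * 8 = 656 units
ROP = 656 + 397 = 1053 units

1053 units


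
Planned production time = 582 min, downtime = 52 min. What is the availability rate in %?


Formula: Availability = (Planned Time - Downtime) / Planned Time * 100
Uptime = 582 - 52 = 530 min
Availability = 530 / 582 * 100 = 91.1%

91.1%


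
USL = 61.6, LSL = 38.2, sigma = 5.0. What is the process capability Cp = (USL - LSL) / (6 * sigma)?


Cp = (61.6 - 38.2) / (6 * 5.0)

0.78


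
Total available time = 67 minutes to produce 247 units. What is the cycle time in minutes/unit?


Formula: CT = Available Time / Number of Units
CT = 67 min / 247 units
CT = 0.27 min/unit

0.27 min/unit


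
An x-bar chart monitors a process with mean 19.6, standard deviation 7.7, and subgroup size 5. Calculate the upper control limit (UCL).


UCL = 19.6 + 3 * 7.7 / sqrt(5)

29.93


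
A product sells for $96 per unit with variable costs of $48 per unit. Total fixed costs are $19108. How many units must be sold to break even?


Formula: BEQ = Fixed Costs / (Price - Variable Cost)
Contribution margin = $96 - $48 = $48/unit
BEQ = ceil($19108 / $48/unit) = ceil(398.08) = 399 units

399 units


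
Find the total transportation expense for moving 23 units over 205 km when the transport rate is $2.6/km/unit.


TC = dist * cost * units = 205 * 2.6 * 23 = $12259.00

$12259.00


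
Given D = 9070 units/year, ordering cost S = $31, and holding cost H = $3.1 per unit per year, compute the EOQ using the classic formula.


Formula: EOQ = sqrt(2 * D * S / H)
Numerator: 2 * 9070 * 31 = 562340
2DS/H = 562340 / 3.1 = 181400.0
EOQ = sqrt(181400.0) = 425.9 units

425.9 units


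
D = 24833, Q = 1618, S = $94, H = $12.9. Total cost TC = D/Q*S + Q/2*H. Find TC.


TC = 24833/1618 * 94 + 1618/2 * 12.9

$11878.81


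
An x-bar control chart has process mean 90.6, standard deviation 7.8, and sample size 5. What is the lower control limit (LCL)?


LCL = 90.6 - 3 * 7.8 / sqrt(5)

80.14


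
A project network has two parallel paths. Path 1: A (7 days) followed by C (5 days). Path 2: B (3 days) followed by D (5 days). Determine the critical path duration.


Path 1 = 7 + 5 = 12 days
Path 2 = 3 + 5 = 8 days
Duration = max(12, 8) = 12 days

12 days


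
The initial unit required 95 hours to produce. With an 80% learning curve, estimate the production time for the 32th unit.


Formula: T_n = T_1 * (learning_rate)^(log2(n)) where learning_rate = rate/100
Doublings = log2(32) = 5
T_n = 95 * 0.8^5
T_n = 95 * 0.3277 = 31.1 hours

31.1 hours


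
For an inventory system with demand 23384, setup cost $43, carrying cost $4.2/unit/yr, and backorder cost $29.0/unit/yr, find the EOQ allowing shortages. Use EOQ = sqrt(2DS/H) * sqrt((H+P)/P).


Formula: EOQ* = sqrt(2DS/H) * sqrt((H+P)/P)
Base EOQ = sqrt(2*23384*43/4.2) = 691.96 units
Correction = sqrt((4.2+29.0)/29.0) = 1.06997
EOQ* = 691.96 * 1.06997 = 740.4 units

740.4 units


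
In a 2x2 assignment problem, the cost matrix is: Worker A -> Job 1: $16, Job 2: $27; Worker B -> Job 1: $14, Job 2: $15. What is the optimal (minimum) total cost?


Option 1: A->1 + B->2 = $16 + $15 = $31
Option 2: A->2 + B->1 = $27 + $14 = $41
Min cost = min($31, $41) = $31

$31


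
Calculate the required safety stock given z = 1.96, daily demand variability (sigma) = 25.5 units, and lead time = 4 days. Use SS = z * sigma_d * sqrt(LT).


Formula: SS = z * sigma_d * sqrt(LT)
sqrt(LT) = sqrt(4) = 2.0
SS = 1.96 * 25.5 * 2.0
SS = 100.0 units

100.0 units


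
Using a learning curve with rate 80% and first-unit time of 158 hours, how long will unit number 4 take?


Formula: T_n = T_1 * (learning_rate)^(log2(n)) where learning_rate = rate/100
Doublings = log2(4) = 2
T_n = 158 * 0.8^2
T_n = 158 * 0.64 = 101.1 hours

101.1 hours


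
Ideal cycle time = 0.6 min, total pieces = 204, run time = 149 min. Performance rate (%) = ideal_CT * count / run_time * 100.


Formula: Performance = (Ideal CT * Total Count) / Run Time * 100
Ideal output time = 0.6 * 204 = 122.4 min
Performance = 122.4 / 149 * 100 = 82.1%

82.1%


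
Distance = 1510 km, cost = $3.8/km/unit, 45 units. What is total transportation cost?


TC = dist * cost * units = 1510 * 3.8 * 45 = $258210.00

$258210.00


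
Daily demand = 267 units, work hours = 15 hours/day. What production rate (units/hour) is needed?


Formula: Production Rate = Daily Demand / Available Hours
Rate = 267 units/day / 15 hours/day
Rate = 17.8 units/hour

17.8 units/hour


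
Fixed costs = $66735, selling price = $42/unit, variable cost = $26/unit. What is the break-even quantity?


Formula: BEQ = Fixed Costs / (Price - Variable Cost)
Contribution margin = $42 - $26 = $16/unit
BEQ = ceil($66735 / $16/unit) = ceil(4170.94) = 4171 units

4171 units


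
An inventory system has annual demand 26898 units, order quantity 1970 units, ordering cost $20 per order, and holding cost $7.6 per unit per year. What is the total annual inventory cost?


TC = 26898/1970 * 20 + 1970/2 * 7.6

$7759.08


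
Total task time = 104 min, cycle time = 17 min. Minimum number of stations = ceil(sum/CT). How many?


Formula: N_min = ceil(Sum of Task Times / Cycle Time)
N_min = ceil(104 min / 17 min) = ceil(6.1176)
N_min = 7 stations

7


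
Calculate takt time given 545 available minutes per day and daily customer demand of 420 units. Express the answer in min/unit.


Formula: Takt Time = Available Production Time / Customer Demand
Takt = 545 min/day / 420 units/day
Takt = 1.3 min/unit

1.3 min/unit
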